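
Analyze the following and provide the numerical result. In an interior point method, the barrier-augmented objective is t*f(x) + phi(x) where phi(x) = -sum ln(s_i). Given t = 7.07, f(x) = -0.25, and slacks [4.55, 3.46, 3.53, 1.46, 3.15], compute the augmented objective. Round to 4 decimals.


Step 1: Compute log-barrier.
ln values: [1.5151, 1.2413, 1.2613, 0.3784, 1.1474]
phi = -(1.5151 + 1.2413 + 1.2613 + 0.3784 + 1.1474) = -5.5435
Step 2: Compute augmented objective.
t*f(x) = 7.07*-0.25 = -1.7675
Total = -1.7675 - 5.5435 = -7.311


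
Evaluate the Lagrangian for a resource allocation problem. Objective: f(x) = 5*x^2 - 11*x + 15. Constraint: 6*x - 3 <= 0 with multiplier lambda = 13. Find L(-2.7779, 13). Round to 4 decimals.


Step 1: Evaluate f(x).
f(-2.7779) = 5*(-2.7779)^2 - 11*(-2.7779) + 15 = 84.1405
Step 2: Evaluate g(x).
g(-2.7779) = 6*-2.7779 - 3 = -19.6674
Step 3: Compute Lagrangian.
L = 84.1405 + 13*-19.6674 = -171.5357


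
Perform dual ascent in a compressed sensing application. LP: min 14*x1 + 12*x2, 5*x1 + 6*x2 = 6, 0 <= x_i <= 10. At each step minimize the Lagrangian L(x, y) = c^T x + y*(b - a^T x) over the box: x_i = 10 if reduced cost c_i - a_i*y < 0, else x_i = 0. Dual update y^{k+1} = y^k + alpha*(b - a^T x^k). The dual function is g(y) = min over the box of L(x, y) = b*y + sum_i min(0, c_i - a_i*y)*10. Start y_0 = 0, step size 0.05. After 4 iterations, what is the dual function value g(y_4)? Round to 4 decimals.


Dual ascent for LP: min 14*x1 + 12*x2, 5*x1 + 6*x2 = 6, 0 <= x_i <= 10
Step 1: y^k = 0.0, reduced costs: (14.0, 12.0)
  x^k = (0.0, 0.0), subgradient = b - a^T x = 6.0
  y^{k+1} = 0.0 + 0.05*6.0 = 0.3
Step 2: y^k = 0.3, reduced costs: (12.5, 10.2)
  x^k = (0.0, 0.0), subgradient = b - a^T x = 6.0
  y^{k+1} = 0.3 + 0.05*6.0 = 0.6
Step 3: y^k = 0.6, reduced costs: (11.0, 8.4)
  x^k = (0.0, 0.0), subgradient = b - a^T x = 6.0
  y^{k+1} = 0.6 + 0.05*6.0 = 0.9
Step 4: y^k = 0.9, reduced costs: (9.5, 6.6)
  x^k = (0.0, 0.0), subgradient = b - a^T x = 6.0
  y^{k+1} = 0.9 + 0.05*6.0 = 1.2
Dual objective at y_4 = 1.2: reduced costs (8.0, 4.8), box minimizer x = (0.0, 0.0)
g(y_4) = b*y + (c1 - a1*y)*x1 + (c2 - a2*y)*x2 = 6*1.2 + 8.0*0.0 + 4.8*0.0 = 7.2 + 0.0 + 0.0 = 7.2


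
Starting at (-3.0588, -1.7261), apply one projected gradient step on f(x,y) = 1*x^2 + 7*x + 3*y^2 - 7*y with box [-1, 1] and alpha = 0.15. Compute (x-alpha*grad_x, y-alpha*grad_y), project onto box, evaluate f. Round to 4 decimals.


Step 1: Compute gradient at (-3.0588, -1.7261).
grad_x = 2*1*-3.0588 + 7 = 0.8824
grad_y = 2*3*-1.7261 - 7 = -17.3566
Step 2: Gradient step.
x_raw = -3.0588 - 0.15*0.8824 = -3.1912
y_raw = -1.7261 - 0.15*-17.3566 = 0.8774
Step 3: Project onto [-1, 1].
x_proj = clip(-3.1912) = -1.0
y_proj = clip(0.8774) = 0.8774
Step 4: Evaluate f.
f(-1.0, 0.8774) = -9.8323


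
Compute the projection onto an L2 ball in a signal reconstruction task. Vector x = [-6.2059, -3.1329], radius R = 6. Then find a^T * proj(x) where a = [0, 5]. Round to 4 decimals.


Step 1: Compute ||x|| (intermediates to 6 decimals).
||x|| = sqrt((-6.2059)^2 + (-3.1329)^2) = 6.951853
Step 2: Project.
Since ||x|| > R, scale = R/||x|| = 6/6.951853 = 0.863079, proj(x) = scale * x
proj(x) = [-5.356182, -2.70394]
Step 3: Dot product.
a^T * proj(x) = 0*(-5.356182) + 5*(-2.70394) = -13.5197


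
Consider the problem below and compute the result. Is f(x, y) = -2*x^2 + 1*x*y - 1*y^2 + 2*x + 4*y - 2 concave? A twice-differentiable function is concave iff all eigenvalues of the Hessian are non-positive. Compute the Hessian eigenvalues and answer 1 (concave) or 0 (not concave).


The Hessian of f(x,y) = -2*x^2 + 1*x*y - 1*y^2 + 2*x + 4*y - 2 is:
H = [[-4, 1], [1, -2]]
Trace = -4 - 2 = -6
Determinant = -4*-2 - (1)^2 = 7
Discriminant = (-6)^2 - 4*7 = 8.0
Eigenvalues: lambda_1 = -4.4142, lambda_2 = -1.5858
The function is concave.

1


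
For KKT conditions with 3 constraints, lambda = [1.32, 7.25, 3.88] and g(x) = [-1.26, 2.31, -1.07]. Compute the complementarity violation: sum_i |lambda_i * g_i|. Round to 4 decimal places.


KKT complementary slackness check:
lambda_1 * g_1 = 1.32 * -1.26 = -1.6632
lambda_2 * g_2 = 7.25 * 2.31 = 16.7475
lambda_3 * g_3 = 3.88 * -1.07 = -4.1516
Total violation = 1.6632 + 16.7475 + 4.1516 = 22.5623


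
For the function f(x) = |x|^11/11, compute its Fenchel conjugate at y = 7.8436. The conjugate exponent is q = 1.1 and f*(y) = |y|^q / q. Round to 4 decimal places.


The conjugate exponent q satisfies 1/p + 1/q = 1.
p = 11, so q = 11/(11 - 1) = 1.1
|y|^q = 7.8436^1.1 = 9.6376
f*(7.8436) = 9.6376 / 1.1 = 8.7614


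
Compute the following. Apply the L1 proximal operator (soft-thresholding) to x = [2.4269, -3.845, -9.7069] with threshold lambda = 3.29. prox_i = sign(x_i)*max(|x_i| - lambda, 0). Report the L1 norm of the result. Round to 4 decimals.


Soft-thresholding with lambda = 3.29:
prox(2.4269) = sign(2.4269)*max(|2.4269| - 3.29, 0) = 0.0
prox(-3.845) = sign(-3.845)*max(|-3.845| - 3.29, 0) = -0.555
prox(-9.7069) = sign(-9.7069)*max(|-9.7069| - 3.29, 0) = -6.4169
prox(x) = [0.0, -0.555, -6.4169]
||prox(x)||_1 = 0.0 + 0.555 + 6.4169 = 6.9719


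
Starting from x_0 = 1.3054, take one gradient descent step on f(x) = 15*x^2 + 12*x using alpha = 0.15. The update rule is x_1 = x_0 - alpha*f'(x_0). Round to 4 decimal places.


We compute the gradient at x_0 and apply the update.
f'(x) = 30*x + 12
f'(1.3054) = 30*1.3054 + 12 = 51.162
x_1 = 1.3054 - 0.15*51.162 = -6.3689


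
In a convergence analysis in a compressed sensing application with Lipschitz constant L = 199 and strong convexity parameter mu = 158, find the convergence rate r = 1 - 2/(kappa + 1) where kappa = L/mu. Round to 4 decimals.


Step 1: Compute the condition number.
kappa = L/mu = 199/158 = 1.2595
Step 2: Compute the convergence rate.
r = 1 - 2/(kappa + 1) = 1 - 2*mu/(L + mu) = (L - mu)/(L + mu) = 41/357 = 0.1148


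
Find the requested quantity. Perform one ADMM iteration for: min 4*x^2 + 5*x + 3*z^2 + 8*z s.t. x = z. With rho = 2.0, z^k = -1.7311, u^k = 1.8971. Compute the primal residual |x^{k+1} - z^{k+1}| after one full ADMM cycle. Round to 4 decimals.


ADMM iteration with rho = 2.0, z^k = -1.7311, u^k = 1.8971
Step 1: x-update.
Minimize 4*x^2 + 5*x + (2.0/2)*(x + 1.7311 + 1.8971)^2
FOC: (2*4 + 2.0)*x = -5 + 2.0*(-1.7311 - 1.8971)
x^{k+1} = -1.2256
Step 2: z-update.
Minimize 3*z^2 + 8*z + (2.0/2)*(-1.2256 - z + 1.8971)^2
FOC: (2*3 + 2.0)*z = -8 + 2.0*(-1.2256 + 1.8971)
z^{k+1} = -0.8321
Step 3: u-update.
u^{k+1} = 1.8971 - 1.2256 + 0.8321 = 1.5036
Step 4: Primal residual = |-1.2256 + 0.8321| = 0.3935


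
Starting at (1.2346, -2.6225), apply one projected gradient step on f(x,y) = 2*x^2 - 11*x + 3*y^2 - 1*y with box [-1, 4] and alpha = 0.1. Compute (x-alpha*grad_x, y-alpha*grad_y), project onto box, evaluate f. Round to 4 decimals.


Step 1: Compute gradient at (1.2346, -2.6225).
grad_x = 2*2*1.2346 - 11 = -6.0616
grad_y = 2*3*-2.6225 - 1 = -16.735
Step 2: Gradient step.
x_raw = 1.2346 - 0.1*-6.0616 = 1.8408
y_raw = -2.6225 - 0.1*-16.735 = -0.949
Step 3: Project onto [-1, 4].
x_proj = clip(1.8408) = 1.8408
y_proj = clip(-0.949) = -0.949
Step 4: Evaluate f.
f(1.8408, -0.949) = -9.8208


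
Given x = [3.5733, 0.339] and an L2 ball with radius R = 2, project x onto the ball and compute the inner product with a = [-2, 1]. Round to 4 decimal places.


Step 1: Compute ||x|| (intermediates to 6 decimals).
||x|| = sqrt(3.5733^2 + 0.339^2) = 3.589344
Step 2: Project.
Since ||x|| > R, scale = R/||x|| = 2/3.589344 = 0.557205, proj(x) = scale * x
proj(x) = [1.991061, 0.188892]
Step 3: Dot product.
a^T * proj(x) = -2*1.991061 + 1*0.188892 = -3.7932


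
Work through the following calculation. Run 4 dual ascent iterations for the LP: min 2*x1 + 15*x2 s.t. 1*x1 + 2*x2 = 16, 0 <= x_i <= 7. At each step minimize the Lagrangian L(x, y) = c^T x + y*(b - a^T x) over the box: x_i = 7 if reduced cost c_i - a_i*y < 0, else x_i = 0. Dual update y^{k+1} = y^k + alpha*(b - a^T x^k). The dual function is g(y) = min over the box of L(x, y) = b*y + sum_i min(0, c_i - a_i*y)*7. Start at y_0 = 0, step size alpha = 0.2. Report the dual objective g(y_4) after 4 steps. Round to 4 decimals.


Dual ascent for LP: min 2*x1 + 15*x2, 1*x1 + 2*x2 = 16, 0 <= x_i <= 7
Step 1: y^k = 0.0, reduced costs: (2.0, 15.0)
  x^k = (0.0, 0.0), subgradient = b - a^T x = 16.0
  y^{k+1} = 0.0 + 0.2*16.0 = 3.2
Step 2: y^k = 3.2, reduced costs: (-1.2, 8.6)
  x^k = (7.0, 0.0), subgradient = b - a^T x = 9.0
  y^{k+1} = 3.2 + 0.2*9.0 = 5.0
Step 3: y^k = 5.0, reduced costs: (-3.0, 5.0)
  x^k = (7.0, 0.0), subgradient = b - a^T x = 9.0
  y^{k+1} = 5.0 + 0.2*9.0 = 6.8
Step 4: y^k = 6.8, reduced costs: (-4.8, 1.4)
  x^k = (7.0, 0.0), subgradient = b - a^T x = 9.0
  y^{k+1} = 6.8 + 0.2*9.0 = 8.6
Dual objective at y_4 = 8.6: reduced costs (-6.6, -2.2), box minimizer x = (7.0, 7.0)
g(y_4) = b*y + (c1 - a1*y)*x1 + (c2 - a2*y)*x2 = 16*8.6 + (-6.6)*7.0 + (-2.2)*7.0 = 137.6 - 46.2 - 15.4 = 76.0


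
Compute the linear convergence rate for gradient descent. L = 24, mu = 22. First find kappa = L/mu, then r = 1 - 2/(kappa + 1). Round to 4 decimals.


Step 1: Compute the condition number.
kappa = L/mu = 24/22 = 1.0909
Step 2: Compute the convergence rate.
r = 1 - 2/(kappa + 1) = 1 - 2*mu/(L + mu) = (L - mu)/(L + mu) = 2/46 = 0.0435


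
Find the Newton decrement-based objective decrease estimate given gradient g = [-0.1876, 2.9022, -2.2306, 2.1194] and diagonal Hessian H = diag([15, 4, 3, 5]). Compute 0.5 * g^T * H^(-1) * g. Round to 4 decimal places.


Step 1: H is diagonal, so H^(-1) * g = [-0.0125, 0.7256, -0.7435, 0.4239].
Step 2: g^T H^(-1) g = sum_i g_i^2 / H_ii
  = (-0.1876)^2/15 + (2.9022)^2/4 + (-2.2306)^2/3 + (2.1194)^2/5
  = 0.0023 + 2.1057 + 1.6585 + 0.8984 = 4.6649
Step 3: Objective decrease = 0.5 * g^T H^(-1) g = 2.3325


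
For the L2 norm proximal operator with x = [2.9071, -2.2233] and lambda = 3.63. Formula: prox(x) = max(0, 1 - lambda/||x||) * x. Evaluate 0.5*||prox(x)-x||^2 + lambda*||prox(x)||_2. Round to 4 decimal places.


Step 1: Compute ||x||.
||x|| = 3.6598
Step 2: Compute scaling factor.
scale = max(0, 1 - 3.63/3.6598) = 0.0081
Step 3: prox(x) = [0.0237, -0.0181]
||prox(x)|| = 0.0298
Step 4: Proximal objective.
0.5*||prox-x||^2 = 6.5885
lambda*||prox|| = 0.1082
Total = 6.6967


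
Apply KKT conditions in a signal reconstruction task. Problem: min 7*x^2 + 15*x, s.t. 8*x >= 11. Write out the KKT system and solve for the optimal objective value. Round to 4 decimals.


Step 1: Try lambda = 0 (constraint inactive).
x_unc = -15/(2*7) = -1.0714
Check: 8*-1.0714 = -8.5712 < 11 -- violated!
Step 2: Constraint must be active: 8*x = 11
x* = 11/8 = 1.375
lambda = (2*7*1.375 + 15)/8 = 4.2813
Step 3: Compute optimal value.
f(x*) = 7*1.375^2 + 15*1.375 = 33.8594


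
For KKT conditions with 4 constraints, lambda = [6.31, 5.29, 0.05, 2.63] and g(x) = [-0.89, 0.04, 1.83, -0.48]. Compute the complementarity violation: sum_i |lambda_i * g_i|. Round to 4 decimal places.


KKT complementary slackness check:
lambda_1 * g_1 = 6.31 * -0.89 = -5.6159
lambda_2 * g_2 = 5.29 * 0.04 = 0.2116
lambda_3 * g_3 = 0.05 * 1.83 = 0.0915
lambda_4 * g_4 = 2.63 * -0.48 = -1.2624
Total violation = 5.6159 + 0.2116 + 0.0915 + 1.2624 = 7.1814


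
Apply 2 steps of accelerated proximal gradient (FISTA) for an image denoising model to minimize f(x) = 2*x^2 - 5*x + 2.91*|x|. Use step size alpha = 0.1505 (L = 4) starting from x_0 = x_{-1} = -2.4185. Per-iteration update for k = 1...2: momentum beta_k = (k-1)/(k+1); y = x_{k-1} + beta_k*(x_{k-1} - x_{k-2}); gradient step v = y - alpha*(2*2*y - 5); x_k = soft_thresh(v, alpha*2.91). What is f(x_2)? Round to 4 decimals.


FISTA on f(x) = 2*x^2 - 5*x + 2.91*|x|
L = 4, alpha = 0.1505
Iteration 1: beta = 0.0, y = -2.4185 + 0.0*(-2.4185 + 2.4185) = -2.4185
  grad(y) = -14.674, v = y - alpha*grad = -0.2101
  prox(v) = soft_thresh(-0.2101, 0.438) = 0.0
Iteration 2: beta = 0.3333, y = 0.0 + 0.3333*(0.0 + 2.4185) = 0.8062
  grad(y) = -1.7753, v = y - alpha*grad = 1.0734
  prox(v) = soft_thresh(1.0734, 0.438) = 0.6354
f(x_2) = 2*0.6354^2 - 5*0.6354 + 2.91*|0.6354| = -0.5205


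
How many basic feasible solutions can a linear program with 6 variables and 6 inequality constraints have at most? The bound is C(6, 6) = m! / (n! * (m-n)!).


Each vertex corresponds to some choice of n active constraints out of m, so the number of vertices is at most C(m, n) = m! / (n!(m-n)!).
m = 6, n = 6
Numerator: 6 * 5 * 4 * 3 * 2 * 1
Denominator: 6! = 720
C(6, 6) = 1


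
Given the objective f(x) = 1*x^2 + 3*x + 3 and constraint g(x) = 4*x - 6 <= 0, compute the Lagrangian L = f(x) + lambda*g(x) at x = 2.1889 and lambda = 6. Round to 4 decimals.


Step 1: Evaluate f(x).
f(2.1889) = 1*2.1889^2 + 3*2.1889 + 3 = 14.358
Step 2: Evaluate g(x).
g(2.1889) = 4*2.1889 - 6 = 2.7556
Step 3: Compute Lagrangian.
L = 14.358 + 6*2.7556 = 30.8916


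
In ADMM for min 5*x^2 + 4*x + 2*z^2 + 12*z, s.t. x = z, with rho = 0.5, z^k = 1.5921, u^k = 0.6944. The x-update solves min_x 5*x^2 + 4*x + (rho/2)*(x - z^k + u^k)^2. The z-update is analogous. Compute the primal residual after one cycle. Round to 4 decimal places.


ADMM iteration with rho = 0.5, z^k = 1.5921, u^k = 0.6944
Step 1: x-update.
Minimize 5*x^2 + 4*x + (0.5/2)*(x - 1.5921 + 0.6944)^2
FOC: (2*5 + 0.5)*x = -4 + 0.5*(1.5921 - 0.6944)
x^{k+1} = -0.3382
Step 2: z-update.
Minimize 2*z^2 + 12*z + (0.5/2)*(-0.3382 - z + 0.6944)^2
FOC: (2*2 + 0.5)*z = -12 + 0.5*(-0.3382 + 0.6944)
z^{k+1} = -2.6271
Step 3: u-update.
u^{k+1} = 0.6944 - 0.3382 + 2.6271 = 2.9833
Step 4: Primal residual = |-0.3382 + 2.6271| = 2.2889


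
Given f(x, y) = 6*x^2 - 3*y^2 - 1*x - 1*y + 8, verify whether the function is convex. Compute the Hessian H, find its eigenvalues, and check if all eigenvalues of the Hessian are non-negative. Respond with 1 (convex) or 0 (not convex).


The Hessian of f(x,y) = 6*x^2 - 3*y^2 - 1*x - 1*y + 8 is:
H = [[12, 0], [0, -6]]
Trace = 12 - 6 = 6
Determinant = 12*-6 - (0)^2 = -72
Discriminant = (6)^2 - 4*-72 = 324.0
Eigenvalues: lambda_1 = -6.0, lambda_2 = 12.0
The function is not convex.

0


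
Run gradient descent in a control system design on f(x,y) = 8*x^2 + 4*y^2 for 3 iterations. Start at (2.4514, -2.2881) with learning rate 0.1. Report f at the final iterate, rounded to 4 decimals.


Gradient descent on f(x,y) = 8*x^2 + 4*y^2.
Starting point: (2.4514, -2.2881), alpha = 0.1
Step 1: grad_x = 2*8*2.4514 = 39.2224, grad_y = 2*4*-2.2881 = -18.3048
  x_1 = 2.4514 - 0.1*39.2224 = -1.4708
  y_1 = -2.2881 - 0.1*-18.3048 = -0.4576
Step 2: grad_x = 2*8*-1.4708 = -23.5334, grad_y = 2*4*-0.4576 = -3.661
  x_2 = -1.4708 - 0.1*-23.5334 = 0.8825
  y_2 = -0.4576 - 0.1*-3.661 = -0.0915
Step 3: grad_x = 2*8*0.8825 = 14.1201, grad_y = 2*4*-0.0915 = -0.7322
  x_3 = 0.8825 - 0.1*14.1201 = -0.5295
  y_3 = -0.0915 - 0.1*-0.7322 = -0.0183
f(-0.5295, -0.0183) = 8*(-0.5295)^2 + 4*(-0.0183)^2 = 2.2443


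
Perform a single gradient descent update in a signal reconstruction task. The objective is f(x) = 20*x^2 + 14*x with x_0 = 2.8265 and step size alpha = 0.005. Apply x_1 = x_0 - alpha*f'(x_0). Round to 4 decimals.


We compute the gradient at x_0 and apply the update.
f'(x) = 40*x + 14
f'(2.8265) = 40*2.8265 + 14 = 127.06
x_1 = 2.8265 - 0.005*127.06 = 2.1912


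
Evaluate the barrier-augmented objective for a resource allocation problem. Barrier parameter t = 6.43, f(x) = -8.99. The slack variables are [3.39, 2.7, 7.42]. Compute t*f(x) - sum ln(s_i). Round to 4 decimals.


Step 1: Compute log-barrier.
ln values: [1.2208, 0.9933, 2.0042]
phi = -(1.2208 + 0.9933 + 2.0042) = -4.2183
Step 2: Compute augmented objective.
t*f(x) = 6.43*-8.99 = -57.8057
Total = -57.8057 - 4.2183 = -62.024


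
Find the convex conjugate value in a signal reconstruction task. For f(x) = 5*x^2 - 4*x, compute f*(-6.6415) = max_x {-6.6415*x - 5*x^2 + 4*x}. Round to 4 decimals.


f*(y) = sup_x {y*x - a*x^2 - b*x} = sup_x {(y-b)*x - a*x^2}
FOC: (y - b) - 2a*x = 0 => x* = (y - b)/(2a)
x* = (-6.6415 + 4)/(2*5) = -0.2642
f*(-6.6415) = (y-b)^2/(4a) = (-6.6415 + 4)^2/(4*5)
= 6.9775/20 = 0.3489


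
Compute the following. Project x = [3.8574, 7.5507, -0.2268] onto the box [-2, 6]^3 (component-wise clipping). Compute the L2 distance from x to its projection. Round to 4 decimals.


Project each component onto [-2, 6].
clip(3.8574) = 3.8574, clip(7.5507) = 6.0, clip(-0.2268) = -0.2268
Projection = [3.8574, 6.0, -0.2268]
Squared diffs: [0.0, 2.4047, 0.0]
Distance = sqrt(2.4047) = 1.5507


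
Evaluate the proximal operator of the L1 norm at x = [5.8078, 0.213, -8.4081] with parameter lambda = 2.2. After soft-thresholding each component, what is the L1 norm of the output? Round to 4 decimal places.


Soft-thresholding with lambda = 2.2:
prox(5.8078) = sign(5.8078)*max(|5.8078| - 2.2, 0) = 3.6078
prox(0.213) = sign(0.213)*max(|0.213| - 2.2, 0) = 0.0
prox(-8.4081) = sign(-8.4081)*max(|-8.4081| - 2.2, 0) = -6.2081
prox(x) = [3.6078, 0.0, -6.2081]
||prox(x)||_1 = 3.6078 + 0.0 + 6.2081 = 9.8159


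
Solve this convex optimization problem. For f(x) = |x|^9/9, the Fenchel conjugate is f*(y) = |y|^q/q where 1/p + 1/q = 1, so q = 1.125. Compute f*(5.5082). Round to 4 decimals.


The conjugate exponent q satisfies 1/p + 1/q = 1.
p = 9, so q = 9/(9 - 1) = 1.125
|y|^q = 5.5082^1.125 = 6.8177
f*(5.5082) = 6.8177 / 1.125 = 6.0602


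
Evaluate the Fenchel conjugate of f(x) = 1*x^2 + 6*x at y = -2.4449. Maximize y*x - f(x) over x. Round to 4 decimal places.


f*(y) = sup_x {y*x - a*x^2 - b*x} = sup_x {(y-b)*x - a*x^2}
FOC: (y - b) - 2a*x = 0 => x* = (y - b)/(2a)
x* = (-2.4449 - 6)/(2*1) = -4.2225
f*(-2.4449) = (y-b)^2/(4a) = (-2.4449 - 6)^2/(4*1)
= 71.3163/4 = 17.8291


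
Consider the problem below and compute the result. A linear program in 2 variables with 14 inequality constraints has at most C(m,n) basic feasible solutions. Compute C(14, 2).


Each vertex corresponds to some choice of n active constraints out of m, so the number of vertices is at most C(m, n) = m! / (n!(m-n)!).
m = 14, n = 2
Numerator: 14 * 13
Denominator: 2! = 2
C(14, 2) = 91


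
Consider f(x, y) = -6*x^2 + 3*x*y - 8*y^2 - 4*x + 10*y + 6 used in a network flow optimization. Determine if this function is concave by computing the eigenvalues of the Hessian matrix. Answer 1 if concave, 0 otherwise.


The Hessian of f(x,y) = -6*x^2 + 3*x*y - 8*y^2 - 4*x + 10*y + 6 is:
H = [[-12, 3], [3, -16]]
Trace = -12 - 16 = -28
Determinant = -12*-16 - (3)^2 = 183
Discriminant = (-28)^2 - 4*183 = 52.0
Eigenvalues: lambda_1 = -17.6056, lambda_2 = -10.3944
The function is concave.

1


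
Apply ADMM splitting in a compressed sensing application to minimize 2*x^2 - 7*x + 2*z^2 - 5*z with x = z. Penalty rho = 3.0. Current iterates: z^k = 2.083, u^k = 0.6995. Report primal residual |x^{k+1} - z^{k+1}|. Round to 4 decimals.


ADMM iteration with rho = 3.0, z^k = 2.083, u^k = 0.6995
Step 1: x-update.
Minimize 2*x^2 - 7*x + (3.0/2)*(x - 2.083 + 0.6995)^2
FOC: (2*2 + 3.0)*x = 7 + 3.0*(2.083 - 0.6995)
x^{k+1} = 1.5929
Step 2: z-update.
Minimize 2*z^2 - 5*z + (3.0/2)*(1.5929 - z + 0.6995)^2
FOC: (2*2 + 3.0)*z = 5 + 3.0*(1.5929 + 0.6995)
z^{k+1} = 1.6968
Step 3: u-update.
u^{k+1} = 0.6995 + 1.5929 - 1.6968 = 0.5957
Step 4: Primal residual = |1.5929 - 1.6968| = 0.1038


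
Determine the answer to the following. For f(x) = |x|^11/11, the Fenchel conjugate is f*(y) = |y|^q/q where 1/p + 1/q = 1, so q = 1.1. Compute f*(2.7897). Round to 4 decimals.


The conjugate exponent q satisfies 1/p + 1/q = 1.
p = 11, so q = 11/(11 - 1) = 1.1
|y|^q = 2.7897^1.1 = 3.0911
f*(2.7897) = 3.0911 / 1.1 = 2.8101


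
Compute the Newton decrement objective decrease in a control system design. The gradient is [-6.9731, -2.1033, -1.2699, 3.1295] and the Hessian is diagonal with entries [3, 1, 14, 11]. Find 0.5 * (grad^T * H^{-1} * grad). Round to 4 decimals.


Step 1: H is diagonal, so H^(-1) * g = [-2.3244, -2.1033, -0.0907, 0.2845].
Step 2: g^T H^(-1) g = sum_i g_i^2 / H_ii
  = (-6.9731)^2/3 + (-2.1033)^2/1 + (-1.2699)^2/14 + (3.1295)^2/11
  = 16.208 + 4.4239 + 0.1152 + 0.8903 = 21.6374
Step 3: Objective decrease = 0.5 * g^T H^(-1) g = 10.8187


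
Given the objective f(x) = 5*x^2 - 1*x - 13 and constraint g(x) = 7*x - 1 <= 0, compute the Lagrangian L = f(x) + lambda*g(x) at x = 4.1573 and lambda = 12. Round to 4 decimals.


Step 1: Evaluate f(x).
f(4.1573) = 5*4.1573^2 - 1*4.1573 - 13 = 69.2584
Step 2: Evaluate g(x).
g(4.1573) = 7*4.1573 - 1 = 28.1011
Step 3: Compute Lagrangian.
L = 69.2584 + 12*28.1011 = 406.4716


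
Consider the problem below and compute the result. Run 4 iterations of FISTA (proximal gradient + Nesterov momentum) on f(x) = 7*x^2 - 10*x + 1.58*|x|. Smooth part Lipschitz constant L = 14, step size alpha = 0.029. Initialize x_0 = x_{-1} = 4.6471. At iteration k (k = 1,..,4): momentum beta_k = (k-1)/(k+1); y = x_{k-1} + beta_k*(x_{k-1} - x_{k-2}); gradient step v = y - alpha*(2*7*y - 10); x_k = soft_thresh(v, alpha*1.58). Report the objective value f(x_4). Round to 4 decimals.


FISTA on f(x) = 7*x^2 - 10*x + 1.58*|x|
L = 14, alpha = 0.029
Iteration 1: beta = 0.0, y = 4.6471 + 0.0*(4.6471 - 4.6471) = 4.6471
  grad(y) = 55.0594, v = y - alpha*grad = 3.0504
  prox(v) = soft_thresh(3.0504, 0.0458) = 3.0046
Iteration 2: beta = 0.3333, y = 3.0046 + 0.3333*(3.0046 - 4.6471) = 2.457
  grad(y) = 24.3986, v = y - alpha*grad = 1.7495
  prox(v) = soft_thresh(1.7495, 0.0458) = 1.7037
Iteration 3: beta = 0.5, y = 1.7037 + 0.5*(1.7037 - 3.0046) = 1.0532
  grad(y) = 4.745, v = y - alpha*grad = 0.9156
  prox(v) = soft_thresh(0.9156, 0.0458) = 0.8698
Iteration 4: beta = 0.6, y = 0.8698 + 0.6*(0.8698 - 1.7037) = 0.3695
  grad(y) = -4.8275, v = y - alpha*grad = 0.5095
  prox(v) = soft_thresh(0.5095, 0.0458) = 0.4636
f(x_4) = 7*0.4636^2 - 10*0.4636 + 1.58*|0.4636| = -2.3991


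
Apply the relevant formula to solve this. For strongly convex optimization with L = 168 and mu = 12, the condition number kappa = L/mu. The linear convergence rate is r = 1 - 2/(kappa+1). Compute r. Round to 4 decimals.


Step 1: Compute the condition number.
kappa = L/mu = 168/12 = 14.0
Step 2: Compute the convergence rate.
r = 1 - 2/(kappa + 1) = 1 - 2*mu/(L + mu) = (L - mu)/(L + mu) = 156/180 = 0.8667


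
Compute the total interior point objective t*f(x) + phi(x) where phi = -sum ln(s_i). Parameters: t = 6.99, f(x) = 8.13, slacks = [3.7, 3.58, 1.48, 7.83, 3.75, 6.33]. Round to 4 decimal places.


Step 1: Compute log-barrier.
ln values: [1.3083, 1.2754, 0.392, 2.058, 1.3218, 1.8453]
phi = -(1.3083 + 1.2754 + 0.392 + 2.058 + 1.3218 + 1.8453) = -8.2008
Step 2: Compute augmented objective.
t*f(x) = 6.99*8.13 = 56.8287
Total = 56.8287 - 8.2008 = 48.6279


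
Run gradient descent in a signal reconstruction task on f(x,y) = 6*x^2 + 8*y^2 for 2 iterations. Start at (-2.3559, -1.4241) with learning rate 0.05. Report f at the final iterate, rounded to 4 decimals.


Gradient descent on f(x,y) = 6*x^2 + 8*y^2.
Starting point: (-2.3559, -1.4241), alpha = 0.05
Step 1: grad_x = 2*6*-2.3559 = -28.2708, grad_y = 2*8*-1.4241 = -22.7856
  x_1 = -2.3559 - 0.05*-28.2708 = -0.9424
  y_1 = -1.4241 - 0.05*-22.7856 = -0.2848
Step 2: grad_x = 2*6*-0.9424 = -11.3083, grad_y = 2*8*-0.2848 = -4.5571
  x_2 = -0.9424 - 0.05*-11.3083 = -0.3769
  y_2 = -0.2848 - 0.05*-4.5571 = -0.057
f(-0.3769, -0.057) = 6*(-0.3769)^2 + 8*(-0.057)^2 = 0.8785


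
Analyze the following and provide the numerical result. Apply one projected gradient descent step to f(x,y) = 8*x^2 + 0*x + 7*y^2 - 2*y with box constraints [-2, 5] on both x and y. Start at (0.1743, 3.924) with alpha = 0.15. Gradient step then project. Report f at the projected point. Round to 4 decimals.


Step 1: Compute gradient at (0.1743, 3.924).
grad_x = 2*8*0.1743 + 0 = 2.7888
grad_y = 2*7*3.924 - 2 = 52.936
Step 2: Gradient step.
x_raw = 0.1743 - 0.15*2.7888 = -0.244
y_raw = 3.924 - 0.15*52.936 = -4.0164
Step 3: Project onto [-2, 5].
x_proj = clip(-0.244) = -0.244
y_proj = clip(-4.0164) = -2.0
Step 4: Evaluate f.
f(-0.244, -2.0) = 32.4764


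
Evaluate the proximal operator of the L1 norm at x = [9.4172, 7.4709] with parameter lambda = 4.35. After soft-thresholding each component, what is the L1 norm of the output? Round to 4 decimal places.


Soft-thresholding with lambda = 4.35:
prox(9.4172) = sign(9.4172)*max(|9.4172| - 4.35, 0) = 5.0672
prox(7.4709) = sign(7.4709)*max(|7.4709| - 4.35, 0) = 3.1209
prox(x) = [5.0672, 3.1209]
||prox(x)||_1 = 5.0672 + 3.1209 = 8.1881


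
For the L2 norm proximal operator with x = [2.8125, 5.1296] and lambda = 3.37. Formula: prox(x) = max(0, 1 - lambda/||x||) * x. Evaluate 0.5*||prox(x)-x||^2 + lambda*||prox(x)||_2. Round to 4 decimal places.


Step 1: Compute ||x||.
||x|| = 5.85
Step 2: Compute scaling factor.
scale = max(0, 1 - 3.37/5.85) = 0.4239
Step 3: prox(x) = [1.1923, 2.1746]
||prox(x)|| = 2.48
Step 4: Proximal objective.
0.5*||prox-x||^2 = 5.6785
lambda*||prox|| = 8.3576
Total = 14.0362


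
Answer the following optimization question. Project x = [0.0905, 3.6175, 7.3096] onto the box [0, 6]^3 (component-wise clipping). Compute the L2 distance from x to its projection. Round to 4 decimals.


Project each component onto [0, 6].
clip(0.0905) = 0.0905, clip(3.6175) = 3.6175, clip(7.3096) = 6.0
Projection = [0.0905, 3.6175, 6.0]
Squared diffs: [0.0, 0.0, 1.7151]
Distance = sqrt(1.7151) = 1.3096


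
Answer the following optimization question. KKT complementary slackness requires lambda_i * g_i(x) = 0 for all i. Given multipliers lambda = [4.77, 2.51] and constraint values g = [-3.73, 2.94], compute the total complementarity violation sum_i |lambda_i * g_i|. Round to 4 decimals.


KKT complementary slackness check:
lambda_1 * g_1 = 4.77 * -3.73 = -17.7921
lambda_2 * g_2 = 2.51 * 2.94 = 7.3794
Total violation = 17.7921 + 7.3794 = 25.1715


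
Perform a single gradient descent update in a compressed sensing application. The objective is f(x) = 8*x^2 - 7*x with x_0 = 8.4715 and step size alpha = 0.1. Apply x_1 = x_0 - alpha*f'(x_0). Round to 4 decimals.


We compute the gradient at x_0 and apply the update.
f'(x) = 16*x - 7
f'(8.4715) = 16*8.4715 - 7 = 128.544
x_1 = 8.4715 - 0.1*128.544 = -4.3829


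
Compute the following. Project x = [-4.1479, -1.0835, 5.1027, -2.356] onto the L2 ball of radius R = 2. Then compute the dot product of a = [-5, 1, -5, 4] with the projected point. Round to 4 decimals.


Step 1: Compute ||x|| (intermediates to 6 decimals).
||x|| = sqrt((-4.1479)^2 + (-1.0835)^2 + 5.1027^2 + (-2.356)^2) = 7.068757
Step 2: Project.
Since ||x|| > R, scale = R/||x|| = 2/7.068757 = 0.282935, proj(x) = scale * x
proj(x) = [-1.173586, -0.30656, 1.443732, -0.666595]
Step 3: Dot product.
a^T * proj(x) = -5*(-1.173586) + 1*(-0.30656) - 5*1.443732 + 4*(-0.666595) = -4.3237


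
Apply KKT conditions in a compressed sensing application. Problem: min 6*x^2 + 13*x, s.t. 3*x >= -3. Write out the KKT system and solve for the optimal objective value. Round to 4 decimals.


Step 1: Try lambda = 0 (constraint inactive).
x_unc = -13/(2*6) = -1.0833
Check: 3*-1.0833 = -3.2499 < -3 -- violated!
Step 2: Constraint must be active: 3*x = -3
x* = -3/3 = -1.0
lambda = (2*6*(-1.0) + 13)/3 = 0.3333
Step 3: Compute optimal value.
f(x*) = 6*(-1.0)^2 + 13*(-1.0) = -7.0


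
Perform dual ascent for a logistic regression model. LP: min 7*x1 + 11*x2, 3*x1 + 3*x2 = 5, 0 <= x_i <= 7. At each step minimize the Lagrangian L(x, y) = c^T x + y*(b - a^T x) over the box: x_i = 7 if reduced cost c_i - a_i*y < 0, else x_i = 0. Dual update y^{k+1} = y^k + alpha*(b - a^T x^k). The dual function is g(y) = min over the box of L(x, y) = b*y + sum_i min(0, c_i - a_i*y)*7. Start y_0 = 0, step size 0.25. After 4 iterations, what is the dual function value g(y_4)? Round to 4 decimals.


Dual ascent for LP: min 7*x1 + 11*x2, 3*x1 + 3*x2 = 5, 0 <= x_i <= 7
Step 1: y^k = 0.0, reduced costs: (7.0, 11.0)
  x^k = (0.0, 0.0), subgradient = b - a^T x = 5.0
  y^{k+1} = 0.0 + 0.25*5.0 = 1.25
Step 2: y^k = 1.25, reduced costs: (3.25, 7.25)
  x^k = (0.0, 0.0), subgradient = b - a^T x = 5.0
  y^{k+1} = 1.25 + 0.25*5.0 = 2.5
Step 3: y^k = 2.5, reduced costs: (-0.5, 3.5)
  x^k = (7.0, 0.0), subgradient = b - a^T x = -16.0
  y^{k+1} = 2.5 + 0.25*-16.0 = -1.5
Step 4: y^k = -1.5, reduced costs: (11.5, 15.5)
  x^k = (0.0, 0.0), subgradient = b - a^T x = 5.0
  y^{k+1} = -1.5 + 0.25*5.0 = -0.25
Dual objective at y_4 = -0.25: reduced costs (7.75, 11.75), box minimizer x = (0.0, 0.0)
g(y_4) = b*y + (c1 - a1*y)*x1 + (c2 - a2*y)*x2 = 5*(-0.25) + 7.75*0.0 + 11.75*0.0 = -1.25 + 0.0 + 0.0 = -1.25


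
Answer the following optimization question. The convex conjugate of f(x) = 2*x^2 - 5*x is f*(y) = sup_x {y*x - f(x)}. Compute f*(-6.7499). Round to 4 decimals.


f*(y) = sup_x {y*x - a*x^2 - b*x} = sup_x {(y-b)*x - a*x^2}
FOC: (y - b) - 2a*x = 0 => x* = (y - b)/(2a)
x* = (-6.7499 + 5)/(2*2) = -0.4375
f*(-6.7499) = (y-b)^2/(4a) = (-6.7499 + 5)^2/(4*2)
= 3.0622/8 = 0.3828


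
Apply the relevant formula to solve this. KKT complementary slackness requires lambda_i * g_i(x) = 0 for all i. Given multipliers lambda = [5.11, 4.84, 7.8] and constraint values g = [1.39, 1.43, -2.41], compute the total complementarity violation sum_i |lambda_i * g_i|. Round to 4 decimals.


KKT complementary slackness check:
lambda_1 * g_1 = 5.11 * 1.39 = 7.1029
lambda_2 * g_2 = 4.84 * 1.43 = 6.9212
lambda_3 * g_3 = 7.8 * -2.41 = -18.798
Total violation = 7.1029 + 6.9212 + 18.798 = 32.8221


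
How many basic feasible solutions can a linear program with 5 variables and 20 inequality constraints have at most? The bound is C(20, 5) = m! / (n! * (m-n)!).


Each vertex corresponds to some choice of n active constraints out of m, so the number of vertices is at most C(m, n) = m! / (n!(m-n)!).
m = 20, n = 5
Numerator: 20 * 19 * 18 * 17 * 16
Denominator: 5! = 120
C(20, 5) = 15504


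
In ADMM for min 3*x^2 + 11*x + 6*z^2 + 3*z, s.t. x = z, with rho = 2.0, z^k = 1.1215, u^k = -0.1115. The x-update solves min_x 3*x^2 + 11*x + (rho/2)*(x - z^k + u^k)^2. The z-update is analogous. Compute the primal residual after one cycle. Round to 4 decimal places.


ADMM iteration with rho = 2.0, z^k = 1.1215, u^k = -0.1115
Step 1: x-update.
Minimize 3*x^2 + 11*x + (2.0/2)*(x - 1.1215 - 0.1115)^2
FOC: (2*3 + 2.0)*x = -11 + 2.0*(1.1215 + 0.1115)
x^{k+1} = -1.0668
Step 2: z-update.
Minimize 6*z^2 + 3*z + (2.0/2)*(-1.0668 - z - 0.1115)^2
FOC: (2*6 + 2.0)*z = -3 + 2.0*(-1.0668 - 0.1115)
z^{k+1} = -0.3826
Step 3: u-update.
u^{k+1} = -0.1115 - 1.0668 + 0.3826 = -0.7956
Step 4: Primal residual = |-1.0668 + 0.3826| = 0.6841


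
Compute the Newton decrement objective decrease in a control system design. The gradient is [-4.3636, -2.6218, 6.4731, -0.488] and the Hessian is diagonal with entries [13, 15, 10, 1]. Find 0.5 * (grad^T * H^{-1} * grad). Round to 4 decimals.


Step 1: H is diagonal, so H^(-1) * g = [-0.3357, -0.1748, 0.6473, -0.488].
Step 2: g^T H^(-1) g = sum_i g_i^2 / H_ii
  = (-4.3636)^2/13 + (-2.6218)^2/15 + (6.4731)^2/10 + (-0.488)^2/1
  = 1.4647 + 0.4583 + 4.1901 + 0.2381 = 6.3512
Step 3: Objective decrease = 0.5 * g^T H^(-1) g = 3.1756


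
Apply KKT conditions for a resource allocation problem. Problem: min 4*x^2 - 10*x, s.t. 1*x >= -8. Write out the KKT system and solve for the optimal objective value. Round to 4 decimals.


Step 1: Try lambda = 0 (constraint inactive).
Stationarity: 2*4*x - 10 = 0
x* = 10/(2*4) = 1.25
Check constraint: 1*1.25 = 1.25 >= -8 -- satisfied.
Step 2: Compute optimal value.
f(x*) = 4*1.25^2 - 10*1.25 = -6.25


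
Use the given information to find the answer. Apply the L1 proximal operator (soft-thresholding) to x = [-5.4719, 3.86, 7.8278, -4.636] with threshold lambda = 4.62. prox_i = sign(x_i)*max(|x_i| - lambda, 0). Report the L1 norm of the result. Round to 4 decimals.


Soft-thresholding with lambda = 4.62:
prox(-5.4719) = sign(-5.4719)*max(|-5.4719| - 4.62, 0) = -0.8519
prox(3.86) = sign(3.86)*max(|3.86| - 4.62, 0) = 0.0
prox(7.8278) = sign(7.8278)*max(|7.8278| - 4.62, 0) = 3.2078
prox(-4.636) = sign(-4.636)*max(|-4.636| - 4.62, 0) = -0.016
prox(x) = [-0.8519, 0.0, 3.2078, -0.016]
||prox(x)||_1 = 0.8519 + 0.0 + 3.2078 + 0.016 = 4.0757


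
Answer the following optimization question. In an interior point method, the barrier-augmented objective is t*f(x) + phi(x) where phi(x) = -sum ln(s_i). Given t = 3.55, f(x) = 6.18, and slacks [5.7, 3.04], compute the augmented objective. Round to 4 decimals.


Step 1: Compute log-barrier.
ln values: [1.7405, 1.1119]
phi = -(1.7405 + 1.1119) = -2.8523
Step 2: Compute augmented objective.
t*f(x) = 3.55*6.18 = 21.939
Total = 21.939 - 2.8523 = 19.0867


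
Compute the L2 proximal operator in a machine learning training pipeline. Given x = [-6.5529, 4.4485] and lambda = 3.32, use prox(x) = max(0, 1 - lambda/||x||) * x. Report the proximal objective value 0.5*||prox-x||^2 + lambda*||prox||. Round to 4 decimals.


Step 1: Compute ||x||.
||x|| = 7.9202
Step 2: Compute scaling factor.
scale = max(0, 1 - 3.32/7.9202) = 0.5808
Step 3: prox(x) = [-3.806, 2.5838]
||prox(x)|| = 4.6002
Step 4: Proximal objective.
0.5*||prox-x||^2 = 5.5112
lambda*||prox|| = 15.2727
Total = 20.7839


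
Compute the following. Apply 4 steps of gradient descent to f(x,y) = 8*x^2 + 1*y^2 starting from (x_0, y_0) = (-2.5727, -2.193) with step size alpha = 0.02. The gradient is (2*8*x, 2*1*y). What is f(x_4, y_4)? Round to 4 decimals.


Gradient descent on f(x,y) = 8*x^2 + 1*y^2.
Starting point: (-2.5727, -2.193), alpha = 0.02
Step 1: grad_x = 2*8*-2.5727 = -41.1632, grad_y = 2*1*-2.193 = -4.386
  x_1 = -2.5727 - 0.02*-41.1632 = -1.7494
  y_1 = -2.193 - 0.02*-4.386 = -2.1053
Step 2: grad_x = 2*8*-1.7494 = -27.991, grad_y = 2*1*-2.1053 = -4.2106
  x_2 = -1.7494 - 0.02*-27.991 = -1.1896
  y_2 = -2.1053 - 0.02*-4.2106 = -2.0211
Step 3: grad_x = 2*8*-1.1896 = -19.0339, grad_y = 2*1*-2.0211 = -4.0421
  x_3 = -1.1896 - 0.02*-19.0339 = -0.8089
  y_3 = -2.0211 - 0.02*-4.0421 = -1.9402
Step 4: grad_x = 2*8*-0.8089 = -12.943, grad_y = 2*1*-1.9402 = -3.8805
  x_4 = -0.8089 - 0.02*-12.943 = -0.5501
  y_4 = -1.9402 - 0.02*-3.8805 = -1.8626
f(-0.5501, -1.8626) = 8*(-0.5501)^2 + 1*(-1.8626)^2 = 5.89


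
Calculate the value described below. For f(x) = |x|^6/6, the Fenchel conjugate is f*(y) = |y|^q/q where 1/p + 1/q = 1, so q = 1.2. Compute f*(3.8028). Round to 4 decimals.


The conjugate exponent q satisfies 1/p + 1/q = 1.
p = 6, so q = 6/(6 - 1) = 1.2
|y|^q = 3.8028^1.2 = 4.9673
f*(3.8028) = 4.9673 / 1.2 = 4.1395


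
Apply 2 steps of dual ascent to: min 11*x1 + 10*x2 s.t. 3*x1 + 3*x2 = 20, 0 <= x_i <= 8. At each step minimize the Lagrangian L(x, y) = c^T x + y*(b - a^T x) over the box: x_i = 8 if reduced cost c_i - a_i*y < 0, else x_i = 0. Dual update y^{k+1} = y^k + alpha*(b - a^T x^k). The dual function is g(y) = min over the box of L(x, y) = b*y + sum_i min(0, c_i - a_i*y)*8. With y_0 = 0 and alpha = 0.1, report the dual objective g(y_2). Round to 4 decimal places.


Dual ascent for LP: min 11*x1 + 10*x2, 3*x1 + 3*x2 = 20, 0 <= x_i <= 8
Step 1: y^k = 0.0, reduced costs: (11.0, 10.0)
  x^k = (0.0, 0.0), subgradient = b - a^T x = 20.0
  y^{k+1} = 0.0 + 0.1*20.0 = 2.0
Step 2: y^k = 2.0, reduced costs: (5.0, 4.0)
  x^k = (0.0, 0.0), subgradient = b - a^T x = 20.0
  y^{k+1} = 2.0 + 0.1*20.0 = 4.0
Dual objective at y_2 = 4.0: reduced costs (-1.0, -2.0), box minimizer x = (8.0, 8.0)
g(y_2) = b*y + (c1 - a1*y)*x1 + (c2 - a2*y)*x2 = 20*4.0 + (-1.0)*8.0 + (-2.0)*8.0 = 80.0 - 8.0 - 16.0 = 56.0


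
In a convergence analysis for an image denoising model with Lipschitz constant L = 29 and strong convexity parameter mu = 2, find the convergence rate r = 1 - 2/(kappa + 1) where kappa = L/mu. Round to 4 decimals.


Step 1: Compute the condition number.
kappa = L/mu = 29/2 = 14.5
Step 2: Compute the convergence rate.
r = 1 - 2/(kappa + 1) = 1 - 2*mu/(L + mu) = (L - mu)/(L + mu) = 27/31 = 0.871


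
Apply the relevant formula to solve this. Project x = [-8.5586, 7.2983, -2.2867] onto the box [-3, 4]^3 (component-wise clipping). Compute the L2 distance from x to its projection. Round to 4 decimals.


Project each component onto [-3, 4].
clip(-8.5586) = -3.0, clip(7.2983) = 4.0, clip(-2.2867) = -2.2867
Projection = [-3.0, 4.0, -2.2867]
Squared diffs: [30.898, 10.8788, 0.0]
Distance = sqrt(41.7768) = 6.4635


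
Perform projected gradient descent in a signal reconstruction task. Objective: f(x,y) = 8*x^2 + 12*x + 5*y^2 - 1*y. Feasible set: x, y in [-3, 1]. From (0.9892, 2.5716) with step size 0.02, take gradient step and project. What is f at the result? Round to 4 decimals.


Step 1: Compute gradient at (0.9892, 2.5716).
grad_x = 2*8*0.9892 + 12 = 27.8272
grad_y = 2*5*2.5716 - 1 = 24.716
Step 2: Gradient step.
x_raw = 0.9892 - 0.02*27.8272 = 0.4327
y_raw = 2.5716 - 0.02*24.716 = 2.0773
Step 3: Project onto [-3, 1].
x_proj = clip(0.4327) = 0.4327
y_proj = clip(2.0773) = 1.0
Step 4: Evaluate f.
f(0.4327, 1.0) = 10.6894


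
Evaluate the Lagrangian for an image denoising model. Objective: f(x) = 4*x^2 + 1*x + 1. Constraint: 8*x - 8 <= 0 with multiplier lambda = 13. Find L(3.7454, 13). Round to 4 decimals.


Step 1: Evaluate f(x).
f(3.7454) = 4*3.7454^2 + 1*3.7454 + 1 = 60.8575
Step 2: Evaluate g(x).
g(3.7454) = 8*3.7454 - 8 = 21.9632
Step 3: Compute Lagrangian.
L = 60.8575 + 13*21.9632 = 346.3791


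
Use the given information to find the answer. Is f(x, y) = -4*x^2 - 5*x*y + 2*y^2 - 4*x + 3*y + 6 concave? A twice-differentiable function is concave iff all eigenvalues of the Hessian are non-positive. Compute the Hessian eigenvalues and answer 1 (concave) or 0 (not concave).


The Hessian of f(x,y) = -4*x^2 - 5*x*y + 2*y^2 - 4*x + 3*y + 6 is:
H = [[-8, -5], [-5, 4]]
Trace = -8 + 4 = -4
Determinant = -8*4 - (-5)^2 = -57
Discriminant = (-4)^2 - 4*-57 = 244.0
Eigenvalues: lambda_1 = -9.8102, lambda_2 = 5.8102
The function is not concave.

0


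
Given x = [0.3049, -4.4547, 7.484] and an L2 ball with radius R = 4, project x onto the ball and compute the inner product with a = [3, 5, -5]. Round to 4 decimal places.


Step 1: Compute ||x|| (intermediates to 6 decimals).
||x|| = sqrt(0.3049^2 + (-4.4547)^2 + 7.484^2) = 8.71479
Step 2: Project.
Since ||x|| > R, scale = R/||x|| = 4/8.71479 = 0.45899, proj(x) = scale * x
proj(x) = [0.139946, -2.044663, 3.435081]
Step 3: Dot product.
a^T * proj(x) = 3*0.139946 + 5*(-2.044663) - 5*3.435081 = -26.9789


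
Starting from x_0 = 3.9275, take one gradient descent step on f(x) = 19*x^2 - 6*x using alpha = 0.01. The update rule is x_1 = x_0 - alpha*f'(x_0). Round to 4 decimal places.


We compute the gradient at x_0 and apply the update.
f'(x) = 38*x - 6
f'(3.9275) = 38*3.9275 - 6 = 143.245
x_1 = 3.9275 - 0.01*143.245 = 2.4951


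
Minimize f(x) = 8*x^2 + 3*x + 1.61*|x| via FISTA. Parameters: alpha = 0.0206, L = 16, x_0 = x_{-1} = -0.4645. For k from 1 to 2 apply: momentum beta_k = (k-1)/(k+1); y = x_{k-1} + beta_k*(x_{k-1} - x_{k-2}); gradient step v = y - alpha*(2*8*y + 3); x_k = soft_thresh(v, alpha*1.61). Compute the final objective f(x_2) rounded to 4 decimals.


FISTA on f(x) = 8*x^2 + 3*x + 1.61*|x|
L = 16, alpha = 0.0206
Iteration 1: beta = 0.0, y = -0.4645 + 0.0*(-0.4645 + 0.4645) = -0.4645
  grad(y) = -4.432, v = y - alpha*grad = -0.3732
  prox(v) = soft_thresh(-0.3732, 0.0332) = -0.34
Iteration 2: beta = 0.3333, y = -0.34 + 0.3333*(-0.34 + 0.4645) = -0.2985
  grad(y) = -1.7767, v = y - alpha*grad = -0.2619
  prox(v) = soft_thresh(-0.2619, 0.0332) = -0.2288
f(x_2) = 8*(-0.2288)^2 + 3*(-0.2288) + 1.61*|-0.2288| = 0.1007


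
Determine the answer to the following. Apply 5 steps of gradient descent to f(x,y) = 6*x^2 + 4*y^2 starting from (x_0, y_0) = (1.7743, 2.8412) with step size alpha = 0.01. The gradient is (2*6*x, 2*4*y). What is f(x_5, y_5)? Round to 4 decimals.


Gradient descent on f(x,y) = 6*x^2 + 4*y^2.
Starting point: (1.7743, 2.8412), alpha = 0.01
Step 1: grad_x = 2*6*1.7743 = 21.2916, grad_y = 2*4*2.8412 = 22.7296
  x_1 = 1.7743 - 0.01*21.2916 = 1.5614
  y_1 = 2.8412 - 0.01*22.7296 = 2.6139
Step 2: grad_x = 2*6*1.5614 = 18.7366, grad_y = 2*4*2.6139 = 20.9112
  x_2 = 1.5614 - 0.01*18.7366 = 1.374
  y_2 = 2.6139 - 0.01*20.9112 = 2.4048
Step 3: grad_x = 2*6*1.374 = 16.4882, grad_y = 2*4*2.4048 = 19.2383
  x_3 = 1.374 - 0.01*16.4882 = 1.2091
  y_3 = 2.4048 - 0.01*19.2383 = 2.2124
Step 4: grad_x = 2*6*1.2091 = 14.5096, grad_y = 2*4*2.2124 = 17.6993
  x_4 = 1.2091 - 0.01*14.5096 = 1.064
  y_4 = 2.2124 - 0.01*17.6993 = 2.0354
Step 5: grad_x = 2*6*1.064 = 12.7685, grad_y = 2*4*2.0354 = 16.2833
  x_5 = 1.064 - 0.01*12.7685 = 0.9364
  y_5 = 2.0354 - 0.01*16.2833 = 1.8726
f(0.9364, 1.8726) = 6*0.9364^2 + 4*1.8726^2 = 19.2868
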